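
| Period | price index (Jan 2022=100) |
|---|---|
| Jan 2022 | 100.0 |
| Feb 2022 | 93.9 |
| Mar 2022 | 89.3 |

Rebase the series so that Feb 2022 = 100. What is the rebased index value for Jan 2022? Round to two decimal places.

106.50

Rebased(Jan 2022) = 100.0 / 93.9 × 100 = 106.4963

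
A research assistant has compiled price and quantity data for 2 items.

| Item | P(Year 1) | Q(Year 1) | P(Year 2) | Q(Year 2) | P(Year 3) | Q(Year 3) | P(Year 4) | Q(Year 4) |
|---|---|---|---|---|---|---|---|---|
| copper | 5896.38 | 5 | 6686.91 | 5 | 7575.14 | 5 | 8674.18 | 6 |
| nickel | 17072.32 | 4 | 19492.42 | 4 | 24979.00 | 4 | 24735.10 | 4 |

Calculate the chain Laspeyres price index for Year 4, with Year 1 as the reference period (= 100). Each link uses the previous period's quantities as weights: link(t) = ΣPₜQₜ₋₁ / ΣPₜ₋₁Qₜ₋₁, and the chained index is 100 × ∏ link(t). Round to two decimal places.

145.56

Link Year 1→Year 2:
ΣP(Year 2)Q(Year 1) = 6686.91×5 + 19492.42×4 = 33434.55 + 77969.68 = 111404.23
ΣP(Year 1)Q(Year 1) = 5896.38×5 + 17072.32×4 = 29481.9 + 68289.28 = 97771.18
link = 111404.23/97771.18 = 1.139438
Link Year 2→Year 3:
ΣP(Year 3)Q(Year 2) = 7575.14×5 + 24979.00×4 = 37875.7 + 99916 = 137791.7
ΣP(Year 2)Q(Year 2) = 6686.91×5 + 19492.42×4 = 33434.55 + 77969.68 = 111404.23
link = 137791.7/111404.23 = 1.236862
Link Year 3→Year 4:
ΣP(Year 4)Q(Year 3) = 8674.18×5 + 24735.10×4 = 43370.9 + 98940.4 = 142311.3
ΣP(Year 3)Q(Year 3) = 7575.14×5 + 24979.00×4 = 37875.7 + 99916 = 137791.7
link = 142311.3/137791.7 = 1.032800
Chained index = 100 × 1.139438 × 1.236862 × 1.032800 = 145.5555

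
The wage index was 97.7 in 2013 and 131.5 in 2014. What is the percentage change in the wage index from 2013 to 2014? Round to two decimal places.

34.60%

Change = (131.5 − 97.7) / 97.7 × 100
       = 33.8 / 97.7 × 100 = 34.5957%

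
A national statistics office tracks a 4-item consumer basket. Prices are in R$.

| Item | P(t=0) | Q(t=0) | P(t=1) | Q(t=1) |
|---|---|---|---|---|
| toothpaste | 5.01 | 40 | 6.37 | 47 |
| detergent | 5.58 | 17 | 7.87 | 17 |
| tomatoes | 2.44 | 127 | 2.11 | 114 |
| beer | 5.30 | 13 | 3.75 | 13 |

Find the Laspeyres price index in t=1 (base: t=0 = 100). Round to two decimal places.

104.64

Laspeyres price index uses base-period quantities as weights.
ΣP(t=1)·Q(t=0) = 6.37×40 + 7.87×17 + 2.11×127 + 3.75×13 = 254.8 + 133.79 + 267.97 + 48.75 = 705.31
ΣP(t=0)·Q(t=0) = 5.01×40 + 5.58×17 + 2.44×127 + 5.30×13 = 200.4 + 94.86 + 309.88 + 68.9 = 674.04
Index = 705.31 / 674.04 × 100 = 104.6392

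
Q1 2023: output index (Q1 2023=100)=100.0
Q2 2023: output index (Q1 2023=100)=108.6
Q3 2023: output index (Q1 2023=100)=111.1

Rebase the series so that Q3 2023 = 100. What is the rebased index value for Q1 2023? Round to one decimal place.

90.0

Rebased(Q1 2023) = 100.0 / 111.1 × 100 = 90.0090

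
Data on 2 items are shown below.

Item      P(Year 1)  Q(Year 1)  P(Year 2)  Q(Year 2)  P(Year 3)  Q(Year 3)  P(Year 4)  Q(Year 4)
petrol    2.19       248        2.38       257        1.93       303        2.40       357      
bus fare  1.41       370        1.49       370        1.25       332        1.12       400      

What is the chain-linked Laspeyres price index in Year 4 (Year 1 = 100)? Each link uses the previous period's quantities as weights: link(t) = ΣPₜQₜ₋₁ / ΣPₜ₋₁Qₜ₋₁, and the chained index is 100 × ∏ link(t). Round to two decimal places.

97.13

Link Year 1→Year 2:
ΣP(Year 2)Q(Year 1) = 2.38×248 + 1.49×370 = 590.24 + 551.3 = 1141.54
ΣP(Year 1)Q(Year 1) = 2.19×248 + 1.41×370 = 543.12 + 521.7 = 1064.82
link = 1141.54/1064.82 = 1.072050
Link Year 2→Year 3:
ΣP(Year 3)Q(Year 2) = 1.93×257 + 1.25×370 = 496.01 + 462.5 = 958.51
ΣP(Year 2)Q(Year 2) = 2.38×257 + 1.49×370 = 611.66 + 551.3 = 1162.96
link = 958.51/1162.96 = 0.824199
Link Year 3→Year 4:
ΣP(Year 4)Q(Year 3) = 2.40×303 + 1.12×332 = 727.2 + 371.84 = 1099.04
ΣP(Year 3)Q(Year 3) = 1.93×303 + 1.25×332 = 584.79 + 415 = 999.79
link = 1099.04/999.79 = 1.099271
Chained index = 100 × 1.072050 × 0.824199 × 1.099271 = 97.1296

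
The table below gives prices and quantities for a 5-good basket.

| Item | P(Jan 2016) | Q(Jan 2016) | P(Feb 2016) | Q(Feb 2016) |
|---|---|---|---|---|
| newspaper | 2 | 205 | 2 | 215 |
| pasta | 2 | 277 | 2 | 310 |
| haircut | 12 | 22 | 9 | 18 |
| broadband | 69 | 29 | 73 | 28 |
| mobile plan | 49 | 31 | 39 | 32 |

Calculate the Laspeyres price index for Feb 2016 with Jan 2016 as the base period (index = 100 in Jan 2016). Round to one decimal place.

94.5

Laspeyres price index uses base-period quantities as weights.
ΣP(Feb 2016)·Q(Jan 2016) = 2×205 + 2×277 + 9×22 + 73×29 + 39×31 = 410 + 554 + 198 + 2117 + 1209 = 4488
ΣP(Jan 2016)·Q(Jan 2016) = 2×205 + 2×277 + 12×22 + 69×29 + 49×31 = 410 + 554 + 264 + 2001 + 1519 = 4748
Index = 4488 / 4748 × 100 = 94.5240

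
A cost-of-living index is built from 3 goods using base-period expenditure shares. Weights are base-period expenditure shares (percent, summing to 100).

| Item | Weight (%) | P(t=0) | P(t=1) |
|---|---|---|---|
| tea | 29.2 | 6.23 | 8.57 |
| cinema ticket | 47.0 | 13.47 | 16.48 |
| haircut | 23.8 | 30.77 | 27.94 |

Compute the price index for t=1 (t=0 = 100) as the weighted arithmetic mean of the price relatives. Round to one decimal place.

tea: 29.2 × (8.57/6.23) = 29.2 × 1.375602 = 40.1676
cinema ticket: 47.0 × (16.48/13.47) = 47.0 × 1.223460 = 57.5026
haircut: 23.8 × (27.94/30.77) = 23.8 × 0.908027 = 21.6110
Index = Σ wᵢ·(p₁ᵢ/p₀ᵢ) = 40.1676 + 57.5026 + 21.6110 = 119.2812

119.3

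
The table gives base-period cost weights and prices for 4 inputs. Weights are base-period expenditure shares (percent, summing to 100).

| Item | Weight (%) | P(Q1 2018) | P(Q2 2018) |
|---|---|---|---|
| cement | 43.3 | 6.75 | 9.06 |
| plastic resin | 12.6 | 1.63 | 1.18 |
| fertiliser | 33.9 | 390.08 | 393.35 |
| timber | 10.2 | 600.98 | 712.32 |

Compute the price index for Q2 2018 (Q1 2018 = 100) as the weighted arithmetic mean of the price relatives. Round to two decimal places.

cement: 43.3 × (9.06/6.75) = 43.3 × 1.342222 = 58.1182
plastic resin: 12.6 × (1.18/1.63) = 12.6 × 0.723926 = 9.1215
fertiliser: 33.9 × (393.35/390.08) = 33.9 × 1.008383 = 34.1842
timber: 10.2 × (712.32/600.98) = 10.2 × 1.185264 = 12.0897
Index = Σ wᵢ·(p₁ᵢ/p₀ᵢ) = 58.1182 + 9.1215 + 34.1842 + 12.0897 = 113.5136

113.51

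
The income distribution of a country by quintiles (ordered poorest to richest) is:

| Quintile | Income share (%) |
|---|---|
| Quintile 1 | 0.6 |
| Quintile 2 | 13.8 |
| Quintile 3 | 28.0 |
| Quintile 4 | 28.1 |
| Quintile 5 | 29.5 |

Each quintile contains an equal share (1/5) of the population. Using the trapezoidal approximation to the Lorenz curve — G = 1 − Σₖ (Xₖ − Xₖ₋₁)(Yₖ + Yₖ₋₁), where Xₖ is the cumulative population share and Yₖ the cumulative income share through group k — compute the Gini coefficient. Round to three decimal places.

Cumulative income shares Yₖ: 0.0060, 0.1440, 0.4240, 0.7050, 1.0000
Σ (Xₖ−Xₖ₋₁)(Yₖ+Yₖ₋₁) = (1/5)(0.0060+0.0000) + (1/5)(0.1440+0.0060) + (1/5)(0.4240+0.1440) + (1/5)(0.7050+0.4240) + (1/5)(1.0000+0.7050)
  = 0.0012 + 0.0300 + 0.1136 + 0.2258 + 0.3410 = 0.7116
G = 1 − 0.7116 = 0.2884

0.288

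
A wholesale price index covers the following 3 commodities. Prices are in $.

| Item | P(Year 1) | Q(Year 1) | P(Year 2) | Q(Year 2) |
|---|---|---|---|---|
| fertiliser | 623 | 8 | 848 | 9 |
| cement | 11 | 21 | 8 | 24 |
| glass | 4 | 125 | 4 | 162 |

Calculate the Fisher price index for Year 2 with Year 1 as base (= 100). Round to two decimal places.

130.18

Laspeyres component (base-period weights):
ΣP(Year 2)Q(Year 1) = 848×8 + 8×21 + 4×125 = 6784 + 168 + 500 = 7452
ΣP(Year 1)Q(Year 1) = 623×8 + 11×21 + 4×125 = 4984 + 231 + 500 = 5715
L = 7452 / 5715 × 100 = 130.3937
Paasche component (current-period weights):
ΣP(Year 2)Q(Year 2) = 848×9 + 8×24 + 4×162 = 7632 + 192 + 648 = 8472
ΣP(Year 1)Q(Year 2) = 623×9 + 11×24 + 4×162 = 5607 + 264 + 648 = 6519
P = 8472 / 6519 × 100 = 129.9586
Fisher = √(L × P) = √(130.3937 × 129.9586) = 130.1760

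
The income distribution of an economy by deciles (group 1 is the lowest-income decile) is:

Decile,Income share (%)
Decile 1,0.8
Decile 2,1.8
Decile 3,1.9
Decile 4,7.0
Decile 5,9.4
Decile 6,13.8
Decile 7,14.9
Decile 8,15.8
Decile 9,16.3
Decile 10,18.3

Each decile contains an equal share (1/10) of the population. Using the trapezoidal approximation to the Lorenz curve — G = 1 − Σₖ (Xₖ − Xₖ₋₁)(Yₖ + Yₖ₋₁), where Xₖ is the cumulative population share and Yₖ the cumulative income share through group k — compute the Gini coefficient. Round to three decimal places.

0.357

Cumulative income shares Yₖ: 0.0080, 0.0260, 0.0450, 0.1150, 0.2090, 0.3470, 0.4960, 0.6540, 0.8170, 1.0000
Σ (Xₖ−Xₖ₋₁)(Yₖ+Yₖ₋₁) = (1/10)(0.0080+0.0000) + (1/10)(0.0260+0.0080) + (1/10)(0.0450+0.0260) + (1/10)(0.1150+0.0450) + (1/10)(0.2090+0.1150) + (1/10)(0.3470+0.2090) + (1/10)(0.4960+0.3470) + (1/10)(0.6540+0.4960) + (1/10)(0.8170+0.6540) + (1/10)(1.0000+0.8170)
  = 0.0008 + 0.0034 + 0.0071 + 0.0160 + 0.0324 + 0.0556 + 0.0843 + 0.1150 + 0.1471 + 0.1817 = 0.6434
G = 1 − 0.6434 = 0.3566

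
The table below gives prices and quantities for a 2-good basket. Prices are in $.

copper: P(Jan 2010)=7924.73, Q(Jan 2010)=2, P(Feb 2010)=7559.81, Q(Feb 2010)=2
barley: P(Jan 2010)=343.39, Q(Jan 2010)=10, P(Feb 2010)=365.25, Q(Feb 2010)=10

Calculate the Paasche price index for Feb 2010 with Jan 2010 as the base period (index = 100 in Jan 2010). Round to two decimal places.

97.35

Paasche price index uses current-period quantities as weights.
ΣP(Feb 2010)·Q(Feb 2010) = 7559.81×2 + 365.25×10 = 15119.62 + 3652.5 = 18772.12
ΣP(Jan 2010)·Q(Feb 2010) = 7924.73×2 + 343.39×10 = 15849.46 + 3433.9 = 19283.36
Index = 18772.12 / 19283.36 × 100 = 97.3488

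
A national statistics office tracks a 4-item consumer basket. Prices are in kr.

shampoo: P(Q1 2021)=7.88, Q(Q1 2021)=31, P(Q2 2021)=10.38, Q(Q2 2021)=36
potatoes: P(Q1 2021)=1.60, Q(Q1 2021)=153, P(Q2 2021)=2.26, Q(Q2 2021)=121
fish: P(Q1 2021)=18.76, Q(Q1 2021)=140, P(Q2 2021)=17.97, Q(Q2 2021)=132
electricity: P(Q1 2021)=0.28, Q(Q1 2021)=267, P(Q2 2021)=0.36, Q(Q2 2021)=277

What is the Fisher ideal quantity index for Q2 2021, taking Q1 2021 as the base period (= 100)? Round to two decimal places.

95.06

Laspeyres component (base-period weights):
ΣP(Q1 2021)Q(Q2 2021) = 7.88×36 + 1.60×121 + 18.76×132 + 0.28×277 = 283.68 + 193.6 + 2476.32 + 77.56 = 3031.16
ΣP(Q1 2021)Q(Q1 2021) = 7.88×31 + 1.60×153 + 18.76×140 + 0.28×267 = 244.28 + 244.8 + 2626.4 + 74.76 = 3190.24
L = 3031.16 / 3190.24 × 100 = 95.0135
Paasche component (current-period weights):
ΣP(Q2 2021)Q(Q2 2021) = 10.38×36 + 2.26×121 + 17.97×132 + 0.36×277 = 373.68 + 273.46 + 2372.04 + 99.72 = 3118.9
ΣP(Q2 2021)Q(Q1 2021) = 10.38×31 + 2.26×153 + 17.97×140 + 0.36×267 = 321.78 + 345.78 + 2515.8 + 96.12 = 3279.48
P = 3118.9 / 3279.48 × 100 = 95.1035
Fisher = √(L × P) = √(95.0135 × 95.1035) = 95.0585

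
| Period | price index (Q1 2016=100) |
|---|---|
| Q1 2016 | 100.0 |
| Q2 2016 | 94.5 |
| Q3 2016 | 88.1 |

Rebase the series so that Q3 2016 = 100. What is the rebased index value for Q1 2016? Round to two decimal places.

Rebased(Q1 2016) = 100.0 / 88.1 × 100 = 113.5074

113.51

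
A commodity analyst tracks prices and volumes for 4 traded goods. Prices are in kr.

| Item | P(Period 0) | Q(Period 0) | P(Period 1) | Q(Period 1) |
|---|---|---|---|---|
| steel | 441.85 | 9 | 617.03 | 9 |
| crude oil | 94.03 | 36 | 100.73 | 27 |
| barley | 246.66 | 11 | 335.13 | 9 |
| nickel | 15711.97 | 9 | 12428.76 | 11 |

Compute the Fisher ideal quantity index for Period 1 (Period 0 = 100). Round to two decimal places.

Laspeyres component (base-period weights):
ΣP(Period 0)Q(Period 1) = 441.85×9 + 94.03×27 + 246.66×9 + 15711.97×11 = 3976.65 + 2538.81 + 2219.94 + 172831.67 = 181567.07
ΣP(Period 0)Q(Period 0) = 441.85×9 + 94.03×36 + 246.66×11 + 15711.97×9 = 3976.65 + 3385.08 + 2713.26 + 141407.73 = 151482.72
L = 181567.07 / 151482.72 × 100 = 119.8599
Paasche component (current-period weights):
ΣP(Period 1)Q(Period 1) = 617.03×9 + 100.73×27 + 335.13×9 + 12428.76×11 = 5553.27 + 2719.71 + 3016.17 + 136716.36 = 148005.51
ΣP(Period 1)Q(Period 0) = 617.03×9 + 100.73×36 + 335.13×11 + 12428.76×9 = 5553.27 + 3626.28 + 3686.43 + 111858.84 = 124724.82
P = 148005.51 / 124724.82 × 100 = 118.6656
Fisher = √(L × P) = √(119.8599 × 118.6656) = 119.2613

119.26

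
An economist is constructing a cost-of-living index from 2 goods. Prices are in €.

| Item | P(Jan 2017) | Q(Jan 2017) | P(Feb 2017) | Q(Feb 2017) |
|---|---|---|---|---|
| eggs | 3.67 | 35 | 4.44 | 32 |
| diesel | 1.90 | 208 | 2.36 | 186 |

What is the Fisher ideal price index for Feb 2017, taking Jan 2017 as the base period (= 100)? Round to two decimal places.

123.41

Laspeyres component (base-period weights):
ΣP(Feb 2017)Q(Jan 2017) = 4.44×35 + 2.36×208 = 155.4 + 490.88 = 646.28
ΣP(Jan 2017)Q(Jan 2017) = 3.67×35 + 1.90×208 = 128.45 + 395.2 = 523.65
L = 646.28 / 523.65 × 100 = 123.4183
Paasche component (current-period weights):
ΣP(Feb 2017)Q(Feb 2017) = 4.44×32 + 2.36×186 = 142.08 + 438.96 = 581.04
ΣP(Jan 2017)Q(Feb 2017) = 3.67×32 + 1.90×186 = 117.44 + 353.4 = 470.84
P = 581.04 / 470.84 × 100 = 123.4050
Fisher = √(L × P) = √(123.4183 × 123.4050) = 123.4116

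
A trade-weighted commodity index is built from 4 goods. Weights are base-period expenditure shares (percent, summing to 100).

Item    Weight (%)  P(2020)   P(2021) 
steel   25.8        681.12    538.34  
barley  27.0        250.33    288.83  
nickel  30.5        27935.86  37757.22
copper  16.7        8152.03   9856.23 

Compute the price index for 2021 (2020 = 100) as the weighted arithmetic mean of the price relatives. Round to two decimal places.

steel: 25.8 × (538.34/681.12) = 25.8 × 0.790375 = 20.3917
barley: 27.0 × (288.83/250.33) = 27.0 × 1.153797 = 31.1525
nickel: 30.5 × (37757.22/27935.86) = 30.5 × 1.351568 = 41.2228
copper: 16.7 × (9856.23/8152.03) = 16.7 × 1.209052 = 20.1912
Index = Σ wᵢ·(p₁ᵢ/p₀ᵢ) = 20.3917 + 31.1525 + 41.2228 + 20.1912 = 112.9582

112.96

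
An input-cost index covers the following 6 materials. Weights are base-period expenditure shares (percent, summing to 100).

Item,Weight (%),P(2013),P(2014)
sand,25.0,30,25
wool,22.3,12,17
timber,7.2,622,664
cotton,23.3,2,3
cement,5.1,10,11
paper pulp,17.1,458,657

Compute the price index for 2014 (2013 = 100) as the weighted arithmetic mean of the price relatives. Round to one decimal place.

sand: 25.0 × (25/30) = 25.0 × 0.833333 = 20.8333
wool: 22.3 × (17/12) = 22.3 × 1.416667 = 31.5917
timber: 7.2 × (664/622) = 7.2 × 1.067524 = 7.6862
cotton: 23.3 × (3/2) = 23.3 × 1.500000 = 34.9500
cement: 5.1 × (11/10) = 5.1 × 1.100000 = 5.6100
paper pulp: 17.1 × (657/458) = 17.1 × 1.434498 = 24.5299
Index = Σ wᵢ·(p₁ᵢ/p₀ᵢ) = 20.8333 + 31.5917 + 7.6862 + 34.9500 + 5.6100 + 24.5299 = 125.2011

125.2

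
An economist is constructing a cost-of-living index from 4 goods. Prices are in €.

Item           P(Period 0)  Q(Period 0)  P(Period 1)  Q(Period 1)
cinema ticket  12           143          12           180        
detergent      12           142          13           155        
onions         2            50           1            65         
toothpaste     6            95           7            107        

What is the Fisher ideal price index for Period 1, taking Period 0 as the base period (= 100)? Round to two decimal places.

Laspeyres component (base-period weights):
ΣP(Period 1)Q(Period 0) = 12×143 + 13×142 + 1×50 + 7×95 = 1716 + 1846 + 50 + 665 = 4277
ΣP(Period 0)Q(Period 0) = 12×143 + 12×142 + 2×50 + 6×95 = 1716 + 1704 + 100 + 570 = 4090
L = 4277 / 4090 × 100 = 104.5721
Paasche component (current-period weights):
ΣP(Period 1)Q(Period 1) = 12×180 + 13×155 + 1×65 + 7×107 = 2160 + 2015 + 65 + 749 = 4989
ΣP(Period 0)Q(Period 1) = 12×180 + 12×155 + 2×65 + 6×107 = 2160 + 1860 + 130 + 642 = 4792
P = 4989 / 4792 × 100 = 104.1110
Fisher = √(L × P) = √(104.5721 × 104.1110) = 104.3413

104.34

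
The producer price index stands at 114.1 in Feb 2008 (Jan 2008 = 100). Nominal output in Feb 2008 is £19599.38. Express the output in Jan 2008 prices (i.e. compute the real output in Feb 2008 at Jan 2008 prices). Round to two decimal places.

17177.37

Real = Nominal ÷ (Index/100) = 19599.38 ÷ (114.1/100)
     = 19599.38 ÷ 1.141 = 17177.3707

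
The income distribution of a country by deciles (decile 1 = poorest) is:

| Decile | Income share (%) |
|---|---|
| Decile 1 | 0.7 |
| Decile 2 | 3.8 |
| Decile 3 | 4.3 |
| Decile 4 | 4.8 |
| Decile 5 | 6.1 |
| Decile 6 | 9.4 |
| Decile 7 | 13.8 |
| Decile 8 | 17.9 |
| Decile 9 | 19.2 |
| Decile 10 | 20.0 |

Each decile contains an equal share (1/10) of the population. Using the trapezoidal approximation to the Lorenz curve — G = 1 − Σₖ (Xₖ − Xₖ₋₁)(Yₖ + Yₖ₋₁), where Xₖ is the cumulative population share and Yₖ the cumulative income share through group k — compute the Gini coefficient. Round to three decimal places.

Cumulative income shares Yₖ: 0.0070, 0.0450, 0.0880, 0.1360, 0.1970, 0.2910, 0.4290, 0.6080, 0.8000, 1.0000
Σ (Xₖ−Xₖ₋₁)(Yₖ+Yₖ₋₁) = (1/10)(0.0070+0.0000) + (1/10)(0.0450+0.0070) + (1/10)(0.0880+0.0450) + (1/10)(0.1360+0.0880) + (1/10)(0.1970+0.1360) + (1/10)(0.2910+0.1970) + (1/10)(0.4290+0.2910) + (1/10)(0.6080+0.4290) + (1/10)(0.8000+0.6080) + (1/10)(1.0000+0.8000)
  = 0.0007 + 0.0052 + 0.0133 + 0.0224 + 0.0333 + 0.0488 + 0.0720 + 0.1037 + 0.1408 + 0.1800 = 0.6202
G = 1 − 0.6202 = 0.3798

0.380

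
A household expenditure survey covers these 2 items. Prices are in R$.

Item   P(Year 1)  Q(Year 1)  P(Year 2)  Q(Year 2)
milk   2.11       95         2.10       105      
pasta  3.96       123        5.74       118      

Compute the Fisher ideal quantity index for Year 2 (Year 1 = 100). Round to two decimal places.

99.67

Laspeyres component (base-period weights):
ΣP(Year 1)Q(Year 2) = 2.11×105 + 3.96×118 = 221.55 + 467.28 = 688.83
ΣP(Year 1)Q(Year 1) = 2.11×95 + 3.96×123 = 200.45 + 487.08 = 687.53
L = 688.83 / 687.53 × 100 = 100.1891
Paasche component (current-period weights):
ΣP(Year 2)Q(Year 2) = 2.10×105 + 5.74×118 = 220.5 + 677.32 = 897.82
ΣP(Year 2)Q(Year 1) = 2.10×95 + 5.74×123 = 199.5 + 706.02 = 905.52
P = 897.82 / 905.52 × 100 = 99.1497
Fisher = √(L × P) = √(100.1891 × 99.1497) = 99.6680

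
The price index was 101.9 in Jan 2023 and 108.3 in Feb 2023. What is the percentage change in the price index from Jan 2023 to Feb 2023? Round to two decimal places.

6.28%

Change = (108.3 − 101.9) / 101.9 × 100
       = 6.4 / 101.9 × 100 = 6.2807%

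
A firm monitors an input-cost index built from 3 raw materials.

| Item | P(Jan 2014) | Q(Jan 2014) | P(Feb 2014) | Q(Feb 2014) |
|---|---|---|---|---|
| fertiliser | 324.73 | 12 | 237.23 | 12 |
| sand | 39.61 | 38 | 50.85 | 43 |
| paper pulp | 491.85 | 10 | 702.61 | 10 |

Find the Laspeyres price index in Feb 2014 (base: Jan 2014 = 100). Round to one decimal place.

Laspeyres price index uses base-period quantities as weights.
ΣP(Feb 2014)·Q(Jan 2014) = 237.23×12 + 50.85×38 + 702.61×10 = 2846.76 + 1932.3 + 7026.1 = 11805.16
ΣP(Jan 2014)·Q(Jan 2014) = 324.73×12 + 39.61×38 + 491.85×10 = 3896.76 + 1505.18 + 4918.5 = 10320.44
Index = 11805.16 / 10320.44 × 100 = 114.3862

114.4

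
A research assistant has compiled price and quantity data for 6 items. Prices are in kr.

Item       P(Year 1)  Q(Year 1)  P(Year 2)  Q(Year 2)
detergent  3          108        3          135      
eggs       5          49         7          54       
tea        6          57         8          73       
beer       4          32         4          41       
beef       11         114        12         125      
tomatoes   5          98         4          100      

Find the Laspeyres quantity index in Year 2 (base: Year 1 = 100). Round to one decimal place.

Laspeyres quantity index uses base-period prices as weights.
ΣP(Year 1)·Q(Year 2) = 3×135 + 5×54 + 6×73 + 4×41 + 11×125 + 5×100 = 405 + 270 + 438 + 164 + 1375 + 500 = 3152
ΣP(Year 1)·Q(Year 1) = 3×108 + 5×49 + 6×57 + 4×32 + 11×114 + 5×98 = 324 + 245 + 342 + 128 + 1254 + 490 = 2783
Index = 3152 / 2783 × 100 = 113.2591

113.3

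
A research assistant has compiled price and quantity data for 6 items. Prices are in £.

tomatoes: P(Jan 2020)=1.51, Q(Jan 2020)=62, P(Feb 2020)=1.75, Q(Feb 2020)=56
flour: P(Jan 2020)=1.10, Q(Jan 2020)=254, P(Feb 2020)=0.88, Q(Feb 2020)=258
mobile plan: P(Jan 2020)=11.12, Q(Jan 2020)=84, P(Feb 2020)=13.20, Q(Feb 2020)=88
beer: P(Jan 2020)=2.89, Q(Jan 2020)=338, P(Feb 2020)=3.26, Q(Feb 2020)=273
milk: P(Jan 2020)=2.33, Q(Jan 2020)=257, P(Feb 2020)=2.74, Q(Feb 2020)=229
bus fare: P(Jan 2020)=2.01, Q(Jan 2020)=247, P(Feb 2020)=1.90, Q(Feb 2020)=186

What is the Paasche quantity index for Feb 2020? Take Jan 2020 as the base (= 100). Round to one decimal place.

90.3

Paasche quantity index uses current-period prices as weights.
ΣP(Feb 2020)·Q(Feb 2020) = 1.75×56 + 0.88×258 + 13.20×88 + 3.26×273 + 2.74×229 + 1.90×186 = 98 + 227.04 + 1161.6 + 889.98 + 627.46 + 353.4 = 3357.48
ΣP(Feb 2020)·Q(Jan 2020) = 1.75×62 + 0.88×254 + 13.20×84 + 3.26×338 + 2.74×257 + 1.90×247 = 108.5 + 223.52 + 1108.8 + 1101.88 + 704.18 + 469.3 = 3716.18
Index = 3357.48 / 3716.18 × 100 = 90.3476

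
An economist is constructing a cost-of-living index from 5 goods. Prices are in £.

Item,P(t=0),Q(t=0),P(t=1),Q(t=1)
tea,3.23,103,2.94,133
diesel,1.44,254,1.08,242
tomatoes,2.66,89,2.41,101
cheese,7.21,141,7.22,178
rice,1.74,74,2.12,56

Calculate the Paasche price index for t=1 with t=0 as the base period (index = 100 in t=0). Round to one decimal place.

94.7

Paasche price index uses current-period quantities as weights.
ΣP(t=1)·Q(t=1) = 2.94×133 + 1.08×242 + 2.41×101 + 7.22×178 + 2.12×56 = 391.02 + 261.36 + 243.41 + 1285.16 + 118.72 = 2299.67
ΣP(t=0)·Q(t=1) = 3.23×133 + 1.44×242 + 2.66×101 + 7.21×178 + 1.74×56 = 429.59 + 348.48 + 268.66 + 1283.38 + 97.44 = 2427.55
Index = 2299.67 / 2427.55 × 100 = 94.7321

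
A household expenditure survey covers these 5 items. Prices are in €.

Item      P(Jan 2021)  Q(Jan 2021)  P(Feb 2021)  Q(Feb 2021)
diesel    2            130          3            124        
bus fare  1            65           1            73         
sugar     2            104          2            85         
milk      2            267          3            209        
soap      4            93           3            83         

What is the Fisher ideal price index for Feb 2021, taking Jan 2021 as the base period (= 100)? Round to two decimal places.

Laspeyres component (base-period weights):
ΣP(Feb 2021)Q(Jan 2021) = 3×130 + 1×65 + 2×104 + 3×267 + 3×93 = 390 + 65 + 208 + 801 + 279 = 1743
ΣP(Jan 2021)Q(Jan 2021) = 2×130 + 1×65 + 2×104 + 2×267 + 4×93 = 260 + 65 + 208 + 534 + 372 = 1439
L = 1743 / 1439 × 100 = 121.1258
Paasche component (current-period weights):
ΣP(Feb 2021)Q(Feb 2021) = 3×124 + 1×73 + 2×85 + 3×209 + 3×83 = 372 + 73 + 170 + 627 + 249 = 1491
ΣP(Jan 2021)Q(Feb 2021) = 2×124 + 1×73 + 2×85 + 2×209 + 4×83 = 248 + 73 + 170 + 418 + 332 = 1241
P = 1491 / 1241 × 100 = 120.1450
Fisher = √(L × P) = √(121.1258 × 120.1450) = 120.6344

120.63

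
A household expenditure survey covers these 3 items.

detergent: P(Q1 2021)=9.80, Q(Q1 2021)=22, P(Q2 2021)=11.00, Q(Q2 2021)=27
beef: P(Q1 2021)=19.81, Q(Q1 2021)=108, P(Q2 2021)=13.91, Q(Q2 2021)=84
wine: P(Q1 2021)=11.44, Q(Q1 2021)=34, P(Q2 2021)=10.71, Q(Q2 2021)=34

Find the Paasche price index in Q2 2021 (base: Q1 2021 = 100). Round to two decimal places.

Paasche price index uses current-period quantities as weights.
ΣP(Q2 2021)·Q(Q2 2021) = 11.00×27 + 13.91×84 + 10.71×34 = 297 + 1168.44 + 364.14 = 1829.58
ΣP(Q1 2021)·Q(Q2 2021) = 9.80×27 + 19.81×84 + 11.44×34 = 264.6 + 1664.04 + 388.96 = 2317.6
Index = 1829.58 / 2317.6 × 100 = 78.9429

78.94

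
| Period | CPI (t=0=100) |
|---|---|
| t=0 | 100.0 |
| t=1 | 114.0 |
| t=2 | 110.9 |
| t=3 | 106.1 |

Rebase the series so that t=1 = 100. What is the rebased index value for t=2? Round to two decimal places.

Rebased(t=2) = 110.9 / 114.0 × 100 = 97.2807

97.28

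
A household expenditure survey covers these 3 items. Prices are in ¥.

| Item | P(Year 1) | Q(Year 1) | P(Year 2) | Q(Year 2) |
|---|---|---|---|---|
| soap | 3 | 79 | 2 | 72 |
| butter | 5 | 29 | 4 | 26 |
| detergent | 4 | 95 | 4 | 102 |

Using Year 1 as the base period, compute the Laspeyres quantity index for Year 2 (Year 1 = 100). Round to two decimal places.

Laspeyres quantity index uses base-period prices as weights.
ΣP(Year 1)·Q(Year 2) = 3×72 + 5×26 + 4×102 = 216 + 130 + 408 = 754
ΣP(Year 1)·Q(Year 1) = 3×79 + 5×29 + 4×95 = 237 + 145 + 380 = 762
Index = 754 / 762 × 100 = 98.9501

98.95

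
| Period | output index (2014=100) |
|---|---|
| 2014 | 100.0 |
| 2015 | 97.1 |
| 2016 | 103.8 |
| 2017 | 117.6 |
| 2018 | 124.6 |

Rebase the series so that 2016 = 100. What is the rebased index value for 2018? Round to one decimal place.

120.0

Rebased(2018) = 124.6 / 103.8 × 100 = 120.0385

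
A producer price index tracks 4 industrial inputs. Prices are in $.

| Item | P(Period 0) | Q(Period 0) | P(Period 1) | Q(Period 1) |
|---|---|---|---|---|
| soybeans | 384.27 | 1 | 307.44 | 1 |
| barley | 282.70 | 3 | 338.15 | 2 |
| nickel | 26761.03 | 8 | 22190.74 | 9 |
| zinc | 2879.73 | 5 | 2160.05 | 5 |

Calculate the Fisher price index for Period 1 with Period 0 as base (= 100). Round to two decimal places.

Laspeyres component (base-period weights):
ΣP(Period 1)Q(Period 0) = 307.44×1 + 338.15×3 + 22190.74×8 + 2160.05×5 = 307.44 + 1014.45 + 177525.92 + 10800.25 = 189648.06
ΣP(Period 0)Q(Period 0) = 384.27×1 + 282.70×3 + 26761.03×8 + 2879.73×5 = 384.27 + 848.1 + 214088.24 + 14398.65 = 229719.26
L = 189648.06 / 229719.26 × 100 = 82.5564
Paasche component (current-period weights):
ΣP(Period 1)Q(Period 1) = 307.44×1 + 338.15×2 + 22190.74×9 + 2160.05×5 = 307.44 + 676.3 + 199716.66 + 10800.25 = 211500.65
ΣP(Period 0)Q(Period 1) = 384.27×1 + 282.70×2 + 26761.03×9 + 2879.73×5 = 384.27 + 565.4 + 240849.27 + 14398.65 = 256197.59
P = 211500.65 / 256197.59 × 100 = 82.5537
Fisher = √(L × P) = √(82.5564 × 82.5537) = 82.5551

82.56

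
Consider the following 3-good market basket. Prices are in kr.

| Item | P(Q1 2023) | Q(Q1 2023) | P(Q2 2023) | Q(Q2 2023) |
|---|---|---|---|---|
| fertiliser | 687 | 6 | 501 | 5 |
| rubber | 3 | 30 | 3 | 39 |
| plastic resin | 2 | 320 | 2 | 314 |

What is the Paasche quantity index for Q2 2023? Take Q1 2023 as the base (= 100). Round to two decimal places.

86.99

Paasche quantity index uses current-period prices as weights.
ΣP(Q2 2023)·Q(Q2 2023) = 501×5 + 3×39 + 2×314 = 2505 + 117 + 628 = 3250
ΣP(Q2 2023)·Q(Q1 2023) = 501×6 + 3×30 + 2×320 = 3006 + 90 + 640 = 3736
Index = 3250 / 3736 × 100 = 86.9914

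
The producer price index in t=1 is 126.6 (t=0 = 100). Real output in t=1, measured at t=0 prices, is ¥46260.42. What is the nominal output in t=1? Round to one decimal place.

58565.7

Nominal = Real × (Index/100) = 46260.42 × (126.6/100)
        = 46260.42 × 1.266 = 58565.6917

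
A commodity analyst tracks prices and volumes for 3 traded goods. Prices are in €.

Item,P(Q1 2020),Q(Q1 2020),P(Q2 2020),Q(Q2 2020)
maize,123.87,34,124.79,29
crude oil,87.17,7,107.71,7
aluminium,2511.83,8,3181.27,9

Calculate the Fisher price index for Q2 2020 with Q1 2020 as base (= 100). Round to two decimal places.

122.65

Laspeyres component (base-period weights):
ΣP(Q2 2020)Q(Q1 2020) = 124.79×34 + 107.71×7 + 3181.27×8 = 4242.86 + 753.97 + 25450.16 = 30446.99
ΣP(Q1 2020)Q(Q1 2020) = 123.87×34 + 87.17×7 + 2511.83×8 = 4211.58 + 610.19 + 20094.64 = 24916.41
L = 30446.99 / 24916.41 × 100 = 122.1965
Paasche component (current-period weights):
ΣP(Q2 2020)Q(Q2 2020) = 124.79×29 + 107.71×7 + 3181.27×9 = 3618.91 + 753.97 + 28631.43 = 33004.31
ΣP(Q1 2020)Q(Q2 2020) = 123.87×29 + 87.17×7 + 2511.83×9 = 3592.23 + 610.19 + 22606.47 = 26808.89
P = 33004.31 / 26808.89 × 100 = 123.1096
Fisher = √(L × P) = √(122.1965 × 123.1096) = 122.6522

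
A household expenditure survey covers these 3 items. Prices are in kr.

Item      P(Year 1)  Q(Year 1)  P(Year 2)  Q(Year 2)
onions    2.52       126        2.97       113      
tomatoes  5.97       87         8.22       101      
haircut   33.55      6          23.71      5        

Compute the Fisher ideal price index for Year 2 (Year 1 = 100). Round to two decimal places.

Laspeyres component (base-period weights):
ΣP(Year 2)Q(Year 1) = 2.97×126 + 8.22×87 + 23.71×6 = 374.22 + 715.14 + 142.26 = 1231.62
ΣP(Year 1)Q(Year 1) = 2.52×126 + 5.97×87 + 33.55×6 = 317.52 + 519.39 + 201.3 = 1038.21
L = 1231.62 / 1038.21 × 100 = 118.6292
Paasche component (current-period weights):
ΣP(Year 2)Q(Year 2) = 2.97×113 + 8.22×101 + 23.71×5 = 335.61 + 830.22 + 118.55 = 1284.38
ΣP(Year 1)Q(Year 2) = 2.52×113 + 5.97×101 + 33.55×5 = 284.76 + 602.97 + 167.75 = 1055.48
P = 1284.38 / 1055.48 × 100 = 121.6868
Fisher = √(L × P) = √(118.6292 × 121.6868) = 120.1483

120.15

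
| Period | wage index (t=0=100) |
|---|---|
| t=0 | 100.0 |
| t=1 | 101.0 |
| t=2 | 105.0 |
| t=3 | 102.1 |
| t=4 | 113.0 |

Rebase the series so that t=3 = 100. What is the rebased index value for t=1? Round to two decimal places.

Rebased(t=1) = 101.0 / 102.1 × 100 = 98.9226

98.92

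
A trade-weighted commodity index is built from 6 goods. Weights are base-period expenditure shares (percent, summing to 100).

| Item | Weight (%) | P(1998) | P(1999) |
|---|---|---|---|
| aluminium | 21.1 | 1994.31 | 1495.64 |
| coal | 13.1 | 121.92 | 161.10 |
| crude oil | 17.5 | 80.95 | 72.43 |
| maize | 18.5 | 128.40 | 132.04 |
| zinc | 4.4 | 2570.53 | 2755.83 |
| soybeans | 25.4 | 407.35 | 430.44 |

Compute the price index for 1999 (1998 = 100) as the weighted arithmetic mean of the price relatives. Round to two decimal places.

aluminium: 21.1 × (1495.64/1994.31) = 21.1 × 0.749954 = 15.8240
coal: 13.1 × (161.10/121.92) = 13.1 × 1.321358 = 17.3098
crude oil: 17.5 × (72.43/80.95) = 17.5 × 0.894750 = 15.6581
maize: 18.5 × (132.04/128.40) = 18.5 × 1.028349 = 19.0245
zinc: 4.4 × (2755.83/2570.53) = 4.4 × 1.072086 = 4.7172
soybeans: 25.4 × (430.44/407.35) = 25.4 × 1.056683 = 26.8398
Index = Σ wᵢ·(p₁ᵢ/p₀ᵢ) = 15.8240 + 17.3098 + 15.6581 + 19.0245 + 4.7172 + 26.8398 = 99.3733

99.37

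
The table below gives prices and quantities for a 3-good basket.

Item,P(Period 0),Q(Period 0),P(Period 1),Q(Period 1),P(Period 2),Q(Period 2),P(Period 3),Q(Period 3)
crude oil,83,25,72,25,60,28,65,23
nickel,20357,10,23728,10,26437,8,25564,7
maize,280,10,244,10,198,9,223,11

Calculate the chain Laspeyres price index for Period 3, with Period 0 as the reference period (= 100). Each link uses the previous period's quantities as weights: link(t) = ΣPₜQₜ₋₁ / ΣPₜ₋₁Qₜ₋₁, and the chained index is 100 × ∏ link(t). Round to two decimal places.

124.54

Link Period 0→Period 1:
ΣP(Period 1)Q(Period 0) = 72×25 + 23728×10 + 244×10 = 1800 + 237280 + 2440 = 241520
ΣP(Period 0)Q(Period 0) = 83×25 + 20357×10 + 280×10 = 2075 + 203570 + 2800 = 208445
link = 241520/208445 = 1.158675
Link Period 1→Period 2:
ΣP(Period 2)Q(Period 1) = 60×25 + 26437×10 + 198×10 = 1500 + 264370 + 1980 = 267850
ΣP(Period 1)Q(Period 1) = 72×25 + 23728×10 + 244×10 = 1800 + 237280 + 2440 = 241520
link = 267850/241520 = 1.109018
Link Period 2→Period 3:
ΣP(Period 3)Q(Period 2) = 65×28 + 25564×8 + 223×9 = 1820 + 204512 + 2007 = 208339
ΣP(Period 2)Q(Period 2) = 60×28 + 26437×8 + 198×9 = 1680 + 211496 + 1782 = 214958
link = 208339/214958 = 0.969208
Chained index = 100 × 1.158675 × 1.109018 × 0.969208 = 124.5424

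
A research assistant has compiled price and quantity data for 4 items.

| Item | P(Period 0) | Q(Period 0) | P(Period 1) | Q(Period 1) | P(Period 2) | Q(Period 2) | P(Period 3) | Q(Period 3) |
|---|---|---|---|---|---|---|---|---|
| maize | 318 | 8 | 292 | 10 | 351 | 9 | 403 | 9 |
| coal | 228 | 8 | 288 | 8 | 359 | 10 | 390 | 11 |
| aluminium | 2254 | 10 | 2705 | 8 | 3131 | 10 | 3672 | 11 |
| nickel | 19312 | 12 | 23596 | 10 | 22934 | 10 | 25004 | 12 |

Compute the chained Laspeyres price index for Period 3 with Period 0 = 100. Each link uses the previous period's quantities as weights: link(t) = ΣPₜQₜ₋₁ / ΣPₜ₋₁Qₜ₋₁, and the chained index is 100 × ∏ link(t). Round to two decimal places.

Link Period 0→Period 1:
ΣP(Period 1)Q(Period 0) = 292×8 + 288×8 + 2705×10 + 23596×12 = 2336 + 2304 + 27050 + 283152 = 314842
ΣP(Period 0)Q(Period 0) = 318×8 + 228×8 + 2254×10 + 19312×12 = 2544 + 1824 + 22540 + 231744 = 258652
link = 314842/258652 = 1.217242
Link Period 1→Period 2:
ΣP(Period 2)Q(Period 1) = 351×10 + 359×8 + 3131×8 + 22934×10 = 3510 + 2872 + 25048 + 229340 = 260770
ΣP(Period 1)Q(Period 1) = 292×10 + 288×8 + 2705×8 + 23596×10 = 2920 + 2304 + 21640 + 235960 = 262824
link = 260770/262824 = 0.992185
Link Period 2→Period 3:
ΣP(Period 3)Q(Period 2) = 403×9 + 390×10 + 3672×10 + 25004×10 = 3627 + 3900 + 36720 + 250040 = 294287
ΣP(Period 2)Q(Period 2) = 351×9 + 359×10 + 3131×10 + 22934×10 = 3159 + 3590 + 31310 + 229340 = 267399
link = 294287/267399 = 1.100554
Chained index = 100 × 1.217242 × 0.992185 × 1.100554 = 132.9171

132.92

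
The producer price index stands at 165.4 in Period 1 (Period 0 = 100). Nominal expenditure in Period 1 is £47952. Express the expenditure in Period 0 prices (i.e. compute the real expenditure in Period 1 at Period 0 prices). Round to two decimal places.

Real = Nominal ÷ (Index/100) = 47952 ÷ (165.4/100)
     = 47952 ÷ 1.654 = 28991.5357

28991.54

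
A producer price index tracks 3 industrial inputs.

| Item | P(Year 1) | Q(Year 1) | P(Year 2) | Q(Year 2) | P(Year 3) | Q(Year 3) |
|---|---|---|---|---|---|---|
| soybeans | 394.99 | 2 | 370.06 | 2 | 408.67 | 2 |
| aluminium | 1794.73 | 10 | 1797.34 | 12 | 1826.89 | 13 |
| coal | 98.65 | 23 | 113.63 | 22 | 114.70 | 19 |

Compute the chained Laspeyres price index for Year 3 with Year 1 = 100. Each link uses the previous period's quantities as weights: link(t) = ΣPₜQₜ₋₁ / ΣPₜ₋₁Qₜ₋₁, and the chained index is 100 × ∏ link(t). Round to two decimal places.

Link Year 1→Year 2:
ΣP(Year 2)Q(Year 1) = 370.06×2 + 1797.34×10 + 113.63×23 = 740.12 + 17973.4 + 2613.49 = 21327.01
ΣP(Year 1)Q(Year 1) = 394.99×2 + 1794.73×10 + 98.65×23 = 789.98 + 17947.3 + 2268.95 = 21006.23
link = 21327.01/21006.23 = 1.015271
Link Year 2→Year 3:
ΣP(Year 3)Q(Year 2) = 408.67×2 + 1826.89×12 + 114.70×22 = 817.34 + 21922.68 + 2523.4 = 25263.42
ΣP(Year 2)Q(Year 2) = 370.06×2 + 1797.34×12 + 113.63×22 = 740.12 + 21568.08 + 2499.86 = 24808.06
link = 25263.42/24808.06 = 1.018355
Chained index = 100 × 1.015271 × 1.018355 = 103.3906

103.39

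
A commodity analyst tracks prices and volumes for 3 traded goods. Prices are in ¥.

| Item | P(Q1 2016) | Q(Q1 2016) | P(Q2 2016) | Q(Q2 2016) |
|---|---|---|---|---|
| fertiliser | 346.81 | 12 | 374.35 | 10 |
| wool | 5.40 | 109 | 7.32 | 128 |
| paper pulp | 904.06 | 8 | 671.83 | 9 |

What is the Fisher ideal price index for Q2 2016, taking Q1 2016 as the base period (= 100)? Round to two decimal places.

Laspeyres component (base-period weights):
ΣP(Q2 2016)Q(Q1 2016) = 374.35×12 + 7.32×109 + 671.83×8 = 4492.2 + 797.88 + 5374.64 = 10664.72
ΣP(Q1 2016)Q(Q1 2016) = 346.81×12 + 5.40×109 + 904.06×8 = 4161.72 + 588.6 + 7232.48 = 11982.8
L = 10664.72 / 11982.8 × 100 = 89.0002
Paasche component (current-period weights):
ΣP(Q2 2016)Q(Q2 2016) = 374.35×10 + 7.32×128 + 671.83×9 = 3743.5 + 936.96 + 6046.47 = 10726.93
ΣP(Q1 2016)Q(Q2 2016) = 346.81×10 + 5.40×128 + 904.06×9 = 3468.1 + 691.2 + 8136.54 = 12295.84
P = 10726.93 / 12295.84 × 100 = 87.2403
Fisher = √(L × P) = √(89.0002 × 87.2403) = 88.1159

88.12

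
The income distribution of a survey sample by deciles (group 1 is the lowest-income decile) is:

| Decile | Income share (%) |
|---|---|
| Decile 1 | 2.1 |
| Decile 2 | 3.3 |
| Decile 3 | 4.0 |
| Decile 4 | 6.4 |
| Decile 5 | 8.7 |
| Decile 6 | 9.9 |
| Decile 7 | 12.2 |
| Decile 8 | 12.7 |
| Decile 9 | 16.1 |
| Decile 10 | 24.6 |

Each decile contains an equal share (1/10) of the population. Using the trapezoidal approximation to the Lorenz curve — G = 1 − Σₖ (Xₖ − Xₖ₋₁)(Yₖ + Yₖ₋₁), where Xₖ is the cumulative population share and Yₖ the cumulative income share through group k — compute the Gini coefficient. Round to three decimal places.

Cumulative income shares Yₖ: 0.0210, 0.0540, 0.0940, 0.1580, 0.2450, 0.3440, 0.4660, 0.5930, 0.7540, 1.0000
Σ (Xₖ−Xₖ₋₁)(Yₖ+Yₖ₋₁) = (1/10)(0.0210+0.0000) + (1/10)(0.0540+0.0210) + (1/10)(0.0940+0.0540) + (1/10)(0.1580+0.0940) + (1/10)(0.2450+0.1580) + (1/10)(0.3440+0.2450) + (1/10)(0.4660+0.3440) + (1/10)(0.5930+0.4660) + (1/10)(0.7540+0.5930) + (1/10)(1.0000+0.7540)
  = 0.0021 + 0.0075 + 0.0148 + 0.0252 + 0.0403 + 0.0589 + 0.0810 + 0.1059 + 0.1347 + 0.1754 = 0.6458
G = 1 − 0.6458 = 0.3542

0.354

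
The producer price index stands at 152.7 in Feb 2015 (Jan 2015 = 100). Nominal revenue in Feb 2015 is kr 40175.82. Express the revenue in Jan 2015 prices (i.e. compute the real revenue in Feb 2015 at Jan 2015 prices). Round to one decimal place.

Real = Nominal ÷ (Index/100) = 40175.82 ÷ (152.7/100)
     = 40175.82 ÷ 1.527 = 26310.2947

26310.3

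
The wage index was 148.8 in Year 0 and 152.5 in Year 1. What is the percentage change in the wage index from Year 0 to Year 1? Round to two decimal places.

2.49%

Change = (152.5 − 148.8) / 148.8 × 100
       = 3.7 / 148.8 × 100 = 2.4866%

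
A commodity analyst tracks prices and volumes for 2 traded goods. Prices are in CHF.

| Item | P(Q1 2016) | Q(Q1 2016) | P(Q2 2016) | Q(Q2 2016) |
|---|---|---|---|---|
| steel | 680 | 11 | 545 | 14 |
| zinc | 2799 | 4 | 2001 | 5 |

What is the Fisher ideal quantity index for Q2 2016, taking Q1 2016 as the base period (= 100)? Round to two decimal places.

125.94

Laspeyres component (base-period weights):
ΣP(Q1 2016)Q(Q2 2016) = 680×14 + 2799×5 = 9520 + 13995 = 23515
ΣP(Q1 2016)Q(Q1 2016) = 680×11 + 2799×4 = 7480 + 11196 = 18676
L = 23515 / 18676 × 100 = 125.9103
Paasche component (current-period weights):
ΣP(Q2 2016)Q(Q2 2016) = 545×14 + 2001×5 = 7630 + 10005 = 17635
ΣP(Q2 2016)Q(Q1 2016) = 545×11 + 2001×4 = 5995 + 8004 = 13999
P = 17635 / 13999 × 100 = 125.9733
Fisher = √(L × P) = √(125.9103 × 125.9733) = 125.9418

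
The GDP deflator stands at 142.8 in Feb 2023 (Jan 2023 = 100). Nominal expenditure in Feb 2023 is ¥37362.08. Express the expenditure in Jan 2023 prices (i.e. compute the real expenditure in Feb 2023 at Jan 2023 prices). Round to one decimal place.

26163.9

Real = Nominal ÷ (Index/100) = 37362.08 ÷ (142.8/100)
     = 37362.08 ÷ 1.428 = 26163.9216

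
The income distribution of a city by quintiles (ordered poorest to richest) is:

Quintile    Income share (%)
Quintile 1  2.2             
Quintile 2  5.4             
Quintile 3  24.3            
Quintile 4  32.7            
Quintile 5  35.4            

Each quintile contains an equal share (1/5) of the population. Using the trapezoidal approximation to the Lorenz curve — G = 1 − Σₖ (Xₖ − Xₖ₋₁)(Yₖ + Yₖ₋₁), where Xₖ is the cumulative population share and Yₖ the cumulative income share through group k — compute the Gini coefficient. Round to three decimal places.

Cumulative income shares Yₖ: 0.0220, 0.0760, 0.3190, 0.6460, 1.0000
Σ (Xₖ−Xₖ₋₁)(Yₖ+Yₖ₋₁) = (1/5)(0.0220+0.0000) + (1/5)(0.0760+0.0220) + (1/5)(0.3190+0.0760) + (1/5)(0.6460+0.3190) + (1/5)(1.0000+0.6460)
  = 0.0044 + 0.0196 + 0.0790 + 0.1930 + 0.3292 = 0.6252
G = 1 − 0.6252 = 0.3748

0.375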